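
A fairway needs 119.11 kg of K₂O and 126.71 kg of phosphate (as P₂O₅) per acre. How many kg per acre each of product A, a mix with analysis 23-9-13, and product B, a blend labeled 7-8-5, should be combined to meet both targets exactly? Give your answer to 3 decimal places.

541.237 kg product A, 974.983 kg product B

With a, b = kg per acre of product A and product B:
K₂O: 0.13·a + 0.05·b = 119.11
P₂O₅: 0.09·a + 0.08·b = 126.71
Eliminate a: (row1) − 0.13/0.09·(row2) → -0.0655556·b = -63.9156, so b = 974.9831.
Back-substitute: a = (119.11 − 0.05·974.9831) / 0.13 = 541.2373.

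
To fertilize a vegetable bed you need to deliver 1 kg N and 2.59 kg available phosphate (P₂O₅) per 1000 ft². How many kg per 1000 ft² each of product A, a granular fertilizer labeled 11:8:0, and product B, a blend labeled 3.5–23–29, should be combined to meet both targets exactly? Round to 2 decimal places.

6.19 kg product A, 9.11 kg product B

Per-1000 ft² balance (a = product A, b = product B):
N: 0.11·a + 0.035·b = 1
P₂O₅: 0.08·a + 0.23·b = 2.59
Eliminate b: (row1) − 0.035/0.23·(row2) → 0.0978261·a = 0.60587, so a = 6.19333.
Then b = (2.59 − 0.08·6.19333) / 0.23 = 9.10667.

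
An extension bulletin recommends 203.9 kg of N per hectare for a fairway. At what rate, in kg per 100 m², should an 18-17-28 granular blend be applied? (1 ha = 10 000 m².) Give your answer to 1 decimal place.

Product per hectare = 203.9 / 18% = 1132.78 kg.
Convert to per 100 m²: 1132.78 × 0.01 = 11.3278 kg.

11.3 kg of product per hundred sq m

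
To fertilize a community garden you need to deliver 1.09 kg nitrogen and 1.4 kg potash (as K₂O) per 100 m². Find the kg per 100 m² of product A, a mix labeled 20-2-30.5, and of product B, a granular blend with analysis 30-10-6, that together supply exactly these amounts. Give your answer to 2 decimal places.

4.46 kg product A, 0.66 kg product B

With a, b = kg per 100 m² of product A and product B:
N: 0.2·a + 0.3·b = 1.09
K₂O: 0.305·a + 0.06·b = 1.4
Eliminate b: (row1) − 0.3/0.06·(row2) → -1.325·a = -5.91, so a = 4.46038.
Then b = (1.4 − 0.305·4.46038) / 0.06 = 0.659748.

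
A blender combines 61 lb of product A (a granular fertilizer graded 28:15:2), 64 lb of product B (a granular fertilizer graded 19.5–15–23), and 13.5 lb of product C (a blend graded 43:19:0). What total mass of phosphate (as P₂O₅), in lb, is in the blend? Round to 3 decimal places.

21.315 lb P₂O₅

P₂O₅ mass = 15%×61 + 15%×64 + 19%×13.5 = 21.315 lb.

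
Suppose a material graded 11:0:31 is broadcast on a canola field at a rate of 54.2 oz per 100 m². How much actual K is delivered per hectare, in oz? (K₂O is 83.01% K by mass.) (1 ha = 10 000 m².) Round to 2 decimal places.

1394.73 oz K per hectare

K₂O per 100 m² = 54.2 × 31% = 16.802 oz.
Elemental K = 16.802 × 0.8301 = 13.9473 oz per 100 m².
Convert to per hectare: 13.9473 × 100 = 1394.734 oz.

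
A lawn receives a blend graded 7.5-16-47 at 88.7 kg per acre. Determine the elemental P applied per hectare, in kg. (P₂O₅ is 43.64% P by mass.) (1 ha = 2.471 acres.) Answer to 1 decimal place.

P₂O₅ per acre = 88.7 × 16% = 14.192 kg.
Elemental P = 14.192 × 0.4364 = 6.19339 kg per acre.
Convert to per hectare: 6.19339 × 2.471 = 15.3039 kg.

15.3 kg P per hectare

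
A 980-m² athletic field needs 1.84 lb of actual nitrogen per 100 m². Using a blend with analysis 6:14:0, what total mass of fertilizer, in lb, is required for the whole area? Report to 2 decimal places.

Product per 100 m² = 1.84 / 6% = 30.6667 lb.
Total product = 30.6667 × 980 / 100 = 300.533 lb.

300.53 lb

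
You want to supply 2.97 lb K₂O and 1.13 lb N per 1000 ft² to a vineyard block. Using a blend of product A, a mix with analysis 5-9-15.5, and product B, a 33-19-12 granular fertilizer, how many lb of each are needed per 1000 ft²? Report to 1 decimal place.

Let a = lb of product A, b = lb of product B (per 1000 ft²).
K₂O: 0.155·a + 0.12·b = 2.97
N: 0.05·a + 0.33·b = 1.13
Eliminate a: (row1) − 0.155/0.05·(row2) → -0.903·b = -0.533, so b = 0.590255.
Back-substitute: a = (2.97 − 0.12·0.590255) / 0.155 = 18.7043.

18.7 lb product A, 0.6 lb product B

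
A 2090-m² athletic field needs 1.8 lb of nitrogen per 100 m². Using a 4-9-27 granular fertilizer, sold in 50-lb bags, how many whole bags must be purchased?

Product per 100 m² = 1.8 / 4% = 45 lb.
Total product = 45 × 2090 / 100 = 940.5 lb.
Bags = ⌈940.5 / 50⌉ = 19.

19 bags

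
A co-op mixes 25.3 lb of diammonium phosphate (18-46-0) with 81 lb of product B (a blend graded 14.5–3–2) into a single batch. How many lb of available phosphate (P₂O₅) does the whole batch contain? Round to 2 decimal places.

14.07 lb P₂O₅

P₂O₅ mass = 46%×25.3 + 3%×81 = 14.068 lb.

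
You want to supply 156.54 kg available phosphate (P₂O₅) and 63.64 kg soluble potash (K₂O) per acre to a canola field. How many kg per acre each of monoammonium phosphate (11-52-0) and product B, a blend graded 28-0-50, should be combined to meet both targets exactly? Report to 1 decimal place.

301.0 kg monoammonium phosphate, 127.3 kg product B

Per-acre balance (a = monoammonium phosphate, b = product B):
P₂O₅: 0.52·a + 0·b = 156.54
K₂O: 0·a + 0.5·b = 63.64
Solving simultaneously: a = 301.038, b = 127.28.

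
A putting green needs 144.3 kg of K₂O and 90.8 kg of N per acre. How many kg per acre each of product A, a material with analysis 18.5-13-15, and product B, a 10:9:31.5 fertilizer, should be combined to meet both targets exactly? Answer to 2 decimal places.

327.49 kg product A, 302.15 kg product B

Per-acre balance (a = product A, b = product B):
K₂O: 0.15·a + 0.315·b = 144.3
N: 0.185·a + 0.1·b = 90.8
Eliminate a: (row1) − 0.15/0.185·(row2) → 0.233919·b = 70.6784, so b = 302.149.
Back-substitute: a = (144.3 − 0.315·302.149) / 0.15 = 327.487.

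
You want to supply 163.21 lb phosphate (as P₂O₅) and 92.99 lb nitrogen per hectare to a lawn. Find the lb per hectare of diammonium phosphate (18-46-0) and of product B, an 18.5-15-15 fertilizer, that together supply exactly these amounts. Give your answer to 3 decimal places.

Per-hectare balance (a = diammonium phosphate, b = product B):
P₂O₅: 0.46·a + 0.15·b = 163.21
N: 0.18·a + 0.185·b = 92.99
Eliminate a: (row1) − 0.46/0.18·(row2) → -0.322778·b = -74.4311, so b = 230.5955.
Back-substitute: a = (163.21 − 0.15·230.5955) / 0.46 = 279.6102.

279.610 lb diammonium phosphate, 230.596 lb product B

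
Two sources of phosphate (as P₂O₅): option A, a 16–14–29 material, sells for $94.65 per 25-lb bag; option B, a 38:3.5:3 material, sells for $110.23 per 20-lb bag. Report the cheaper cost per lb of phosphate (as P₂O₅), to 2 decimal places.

option A: P₂O₅ per bag = 25 × 14% = 3.5 lb; cost = 94.65 / 3.5 = $27.0429/lb P₂O₅.
option B: P₂O₅ per bag = 20 × 3.5% = 0.7 lb; cost = 110.23 / 0.7 = $157.4714/lb P₂O₅.
option A is cheaper.

$27.04 per lb P₂O₅ (option A)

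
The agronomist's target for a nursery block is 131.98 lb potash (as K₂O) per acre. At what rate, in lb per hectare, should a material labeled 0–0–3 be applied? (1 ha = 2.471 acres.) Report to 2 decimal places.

Product per acre = 131.98 / 3% = 4399.33 lb.
Convert to per hectare: 4399.33 × 2.471 = 10870.753 lb.

10870.75 lb of product per hectare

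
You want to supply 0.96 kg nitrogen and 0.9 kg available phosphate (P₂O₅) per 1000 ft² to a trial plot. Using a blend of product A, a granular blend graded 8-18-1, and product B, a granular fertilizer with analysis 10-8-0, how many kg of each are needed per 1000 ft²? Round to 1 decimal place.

1.1 kg product A, 8.7 kg product B

With a, b = kg per 1000 ft² of product A and product B:
N: 0.08·a + 0.1·b = 0.96
P₂O₅: 0.18·a + 0.08·b = 0.9
From row1: a = (0.96 − 0.1·b) / 0.08.
Into row2: 0.18·(0.96 − 0.1·b)/0.08 + 0.08·b = 0.9 → b = 8.68966, a = 1.13793.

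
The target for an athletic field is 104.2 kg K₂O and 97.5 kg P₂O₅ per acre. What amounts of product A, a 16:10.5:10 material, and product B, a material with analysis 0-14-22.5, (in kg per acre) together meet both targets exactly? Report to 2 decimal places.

With a, b = kg per acre of product A and product B:
K₂O: 0.1·a + 0.225·b = 104.2
P₂O₅: 0.105·a + 0.14·b = 97.5
From row1: a = (104.2 − 0.225·b) / 0.1.
Into row2: 0.105·(104.2 − 0.225·b)/0.1 + 0.14·b = 97.5 → b = 123.7403, a = 763.584.

763.58 kg product A, 123.74 kg product B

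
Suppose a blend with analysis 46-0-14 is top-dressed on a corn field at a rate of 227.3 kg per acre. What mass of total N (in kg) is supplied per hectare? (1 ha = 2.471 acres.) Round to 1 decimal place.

258.4 kg N per hectare

nitrogen per acre = 227.3 × 46% = 104.558 kg.
Convert to per hectare: 104.558 × 2.471 = 258.363 kg.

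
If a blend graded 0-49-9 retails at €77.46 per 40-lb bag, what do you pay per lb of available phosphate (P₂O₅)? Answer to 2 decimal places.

P₂O₅ in bag = 40 × 49% = 19.6 lb.
Cost per lb P₂O₅ = €77.46 / 19.6 = €3.9520.

€3.95 per lb P₂O₅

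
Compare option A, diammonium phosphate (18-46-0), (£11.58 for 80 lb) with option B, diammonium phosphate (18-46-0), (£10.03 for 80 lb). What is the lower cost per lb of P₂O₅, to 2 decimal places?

option A: P₂O₅ per bag = 80 × 46% = 36.8 lb; cost = 11.58 / 36.8 = £0.3147/lb P₂O₅.
option B: P₂O₅ per bag = 80 × 46% = 36.8 lb; cost = 10.03 / 36.8 = £0.2726/lb P₂O₅.
option B is cheaper.

£0.27 per lb P₂O₅ (option B)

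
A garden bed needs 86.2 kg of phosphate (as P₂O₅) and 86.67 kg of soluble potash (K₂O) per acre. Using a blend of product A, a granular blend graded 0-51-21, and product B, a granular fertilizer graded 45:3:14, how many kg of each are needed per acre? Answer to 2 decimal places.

145.44 kg product A, 400.92 kg product B

Per-acre balance (a = product A, b = product B):
P₂O₅: 0.51·a + 0.03·b = 86.2
K₂O: 0.21·a + 0.14·b = 86.67
Solving simultaneously: a = 145.436, b = 400.917.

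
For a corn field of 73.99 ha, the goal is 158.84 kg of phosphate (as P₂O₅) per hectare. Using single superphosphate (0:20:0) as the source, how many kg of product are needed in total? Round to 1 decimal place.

Product per hectare = 158.84 / 20% = 794.2 kg.
Total product = 794.2 × 73.99 = 58762.86 kg.

58762.9 kg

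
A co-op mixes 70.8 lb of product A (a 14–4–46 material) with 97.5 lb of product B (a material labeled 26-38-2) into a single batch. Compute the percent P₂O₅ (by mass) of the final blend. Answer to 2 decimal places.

Total mass = 70.8 + 97.5 = 168.3 lb.
P₂O₅ mass = 4%×70.8 + 38%×97.5 = 39.882 lb.
% P₂O₅ = 39.882 / 168.3 = 23.697%.

23.70% P₂O₅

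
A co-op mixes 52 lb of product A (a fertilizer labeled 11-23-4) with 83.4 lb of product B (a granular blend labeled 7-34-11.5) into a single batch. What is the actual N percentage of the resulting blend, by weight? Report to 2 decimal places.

Total mass = 52 + 83.4 = 135.4 lb.
N mass = 11%×52 + 7%×83.4 = 11.558 lb.
% N = 11.558 / 135.4 = 8.53619%.

8.54% N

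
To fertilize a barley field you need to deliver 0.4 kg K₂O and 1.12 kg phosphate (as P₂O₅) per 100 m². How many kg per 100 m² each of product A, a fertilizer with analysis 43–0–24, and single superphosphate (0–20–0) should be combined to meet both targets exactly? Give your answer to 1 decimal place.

1.7 kg product A, 5.6 kg single superphosphate

Let a = kg of product A, b = kg of single superphosphate (per 100 m²).
K₂O: 0.24·a + 0·b = 0.4
P₂O₅: 0·a + 0.2·b = 1.12
Solving simultaneously: a = 1.66667, b = 5.6.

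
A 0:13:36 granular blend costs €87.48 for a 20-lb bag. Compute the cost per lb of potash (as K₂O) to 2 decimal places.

K₂O in bag = 20 × 36% = 7.2 lb.
Cost per lb K₂O = €87.48 / 7.2 = €12.1500.

€12.15 per lb K₂O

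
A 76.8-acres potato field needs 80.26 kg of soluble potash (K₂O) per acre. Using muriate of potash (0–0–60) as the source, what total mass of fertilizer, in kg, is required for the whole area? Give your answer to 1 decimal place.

10273.3 kg

Product per acre = 80.26 / 60% = 133.767 kg.
Total product = 133.767 × 76.8 = 10273.28 kg.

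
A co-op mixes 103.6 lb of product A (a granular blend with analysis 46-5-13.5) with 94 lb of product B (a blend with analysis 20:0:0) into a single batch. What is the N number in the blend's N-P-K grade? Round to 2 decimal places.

Total mass = 103.6 + 94 = 197.6 lb.
N mass = 46%×103.6 + 20%×94 = 66.456 lb.
% N = 66.456 / 197.6 = 33.6316%.

33.63% N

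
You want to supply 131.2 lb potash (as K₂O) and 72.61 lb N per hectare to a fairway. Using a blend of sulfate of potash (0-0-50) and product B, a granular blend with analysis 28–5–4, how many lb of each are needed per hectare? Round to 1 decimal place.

241.7 lb sulfate of potash, 259.3 lb product B

With a, b = lb per hectare of sulfate of potash and product B:
K₂O: 0.5·a + 0.04·b = 131.2
N: 0·a + 0.28·b = 72.61
Solving simultaneously: a = 241.654, b = 259.321.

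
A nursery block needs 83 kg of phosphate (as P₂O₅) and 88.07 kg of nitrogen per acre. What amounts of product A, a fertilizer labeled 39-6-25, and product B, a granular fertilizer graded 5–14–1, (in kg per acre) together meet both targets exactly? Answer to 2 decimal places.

158.52 kg product A, 524.92 kg product B

Let a = kg of product A, b = kg of product B (per acre).
P₂O₅: 0.06·a + 0.14·b = 83
N: 0.39·a + 0.05·b = 88.07
Eliminate b: (row1) − 0.14/0.05·(row2) → -1.032·a = -163.596, so a = 158.523.
Then b = (88.07 − 0.39·158.523) / 0.05 = 524.919.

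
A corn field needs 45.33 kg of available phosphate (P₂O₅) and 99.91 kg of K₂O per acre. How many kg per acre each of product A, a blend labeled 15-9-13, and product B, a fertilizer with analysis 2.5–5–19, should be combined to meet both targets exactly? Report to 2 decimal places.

341.25 kg product A, 292.36 kg product B

With a, b = kg per acre of product A and product B:
P₂O₅: 0.09·a + 0.05·b = 45.33
K₂O: 0.13·a + 0.19·b = 99.91
Eliminate a: (row1) − 0.09/0.13·(row2) → -0.0815385·b = -23.8385, so b = 292.358.
Back-substitute: a = (45.33 − 0.05·292.358) / 0.09 = 341.245.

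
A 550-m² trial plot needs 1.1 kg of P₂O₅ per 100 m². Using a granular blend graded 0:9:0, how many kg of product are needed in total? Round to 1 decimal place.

67.2 kg

Product per 100 m² = 1.1 / 9% = 12.2222 kg.
Total product = 12.2222 × 550 / 100 = 67.2222 kg.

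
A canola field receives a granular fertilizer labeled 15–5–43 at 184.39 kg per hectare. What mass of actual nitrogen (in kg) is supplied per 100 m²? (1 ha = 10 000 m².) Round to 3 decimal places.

0.277 kg N per hundred sq m

nitrogen per hectare = 184.39 × 15% = 27.6585 kg.
Convert to per 100 m²: 27.6585 × 0.01 = 0.276585 kg.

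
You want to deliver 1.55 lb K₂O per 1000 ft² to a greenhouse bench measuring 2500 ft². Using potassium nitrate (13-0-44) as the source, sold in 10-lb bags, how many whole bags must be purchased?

Product per 1000 ft² = 1.55 / 44% = 3.52273 lb.
Total product = 3.52273 × 2500 / 1000 = 8.80682 lb.
Bags = ⌈8.80682 / 10⌉ = 1.

1 bags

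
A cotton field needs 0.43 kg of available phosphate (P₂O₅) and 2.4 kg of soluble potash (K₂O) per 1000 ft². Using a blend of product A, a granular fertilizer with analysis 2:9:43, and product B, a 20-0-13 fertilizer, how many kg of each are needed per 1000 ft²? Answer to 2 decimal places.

4.78 kg product A, 2.66 kg product B

Per-1000 ft² balance (a = product A, b = product B):
P₂O₅: 0.09·a + 0·b = 0.43
K₂O: 0.43·a + 0.13·b = 2.4
Eliminate b: (row1) − 0/0.13·(row2) → 0.09·a = 0.43, so a = 4.77778.
Then b = (2.4 − 0.43·4.77778) / 0.13 = 2.65812.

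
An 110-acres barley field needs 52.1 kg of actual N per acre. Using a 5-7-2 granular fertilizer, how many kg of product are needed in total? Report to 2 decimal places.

Product per acre = 52.1 / 5% = 1042 kg.
Total product = 1042 × 110 = 114620 kg.

114620.00 kg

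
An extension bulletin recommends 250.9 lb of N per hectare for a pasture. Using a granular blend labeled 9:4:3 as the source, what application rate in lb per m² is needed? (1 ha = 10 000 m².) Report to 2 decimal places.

Product per hectare = 250.9 / 9% = 2787.78 lb.
Convert to per m²: 2787.78 × 0.0001 = 0.278778 lb.

0.28 lb of product per sq m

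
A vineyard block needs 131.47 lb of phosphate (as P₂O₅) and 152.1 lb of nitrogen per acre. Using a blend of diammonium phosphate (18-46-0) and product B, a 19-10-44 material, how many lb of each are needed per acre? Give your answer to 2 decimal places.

140.77 lb diammonium phosphate, 667.17 lb product B

Per-acre balance (a = diammonium phosphate, b = product B):
P₂O₅: 0.46·a + 0.1·b = 131.47
N: 0.18·a + 0.19·b = 152.1
Eliminate b: (row1) − 0.1/0.19·(row2) → 0.365263·a = 51.4174, so a = 140.768.
Then b = (152.1 − 0.18·140.768) / 0.19 = 667.167.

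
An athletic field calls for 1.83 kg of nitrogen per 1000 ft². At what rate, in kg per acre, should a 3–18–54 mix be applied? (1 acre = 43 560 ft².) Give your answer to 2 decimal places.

Product per 1000 ft² = 1.83 / 3% = 61 kg.
Convert to per acre: 61 × 43.56 = 2657.16 kg.

2657.16 kg of product per acre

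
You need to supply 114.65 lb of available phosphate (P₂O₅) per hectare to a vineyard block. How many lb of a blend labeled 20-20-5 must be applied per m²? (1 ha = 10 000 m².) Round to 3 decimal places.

0.057 lb of product per sq m

Product per hectare = 114.65 / 20% = 573.25 lb.
Convert to per m²: 573.25 × 0.0001 = 0.057325 lb.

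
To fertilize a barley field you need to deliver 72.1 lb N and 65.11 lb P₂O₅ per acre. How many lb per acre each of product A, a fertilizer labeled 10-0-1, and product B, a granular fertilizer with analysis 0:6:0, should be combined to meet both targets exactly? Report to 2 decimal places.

Let a = lb of product A, b = lb of product B (per acre).
N: 0.1·a + 0·b = 72.1
P₂O₅: 0·a + 0.06·b = 65.11
Solving simultaneously: a = 721, b = 1085.167.

721.00 lb product A, 1085.17 lb product B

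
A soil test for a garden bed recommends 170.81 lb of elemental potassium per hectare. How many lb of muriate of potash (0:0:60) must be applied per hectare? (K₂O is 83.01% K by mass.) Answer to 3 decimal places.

As K₂O: 170.81 / 0.8301 = 205.77 lb per hectare.
Product per hectare = 205.77 / 60% = 342.9506 lb.

342.951 lb of product per hectare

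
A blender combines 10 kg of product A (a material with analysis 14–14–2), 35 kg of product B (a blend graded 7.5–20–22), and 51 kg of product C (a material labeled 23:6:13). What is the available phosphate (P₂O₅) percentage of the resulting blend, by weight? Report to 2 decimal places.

11.94% P₂O₅

Total mass = 10 + 35 + 51 = 96 kg.
P₂O₅ mass = 14%×10 + 20%×35 + 6%×51 = 11.46 kg.
% P₂O₅ = 11.46 / 96 = 11.9375%.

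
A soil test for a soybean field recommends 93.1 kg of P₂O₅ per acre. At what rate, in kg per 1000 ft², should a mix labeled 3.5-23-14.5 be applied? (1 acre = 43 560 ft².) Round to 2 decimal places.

Product per acre = 93.1 / 23% = 404.783 kg.
Convert to per 1000 ft²: 404.783 × 0.0229568 = 9.29253 kg.

9.29 kg of product per thousand sq ft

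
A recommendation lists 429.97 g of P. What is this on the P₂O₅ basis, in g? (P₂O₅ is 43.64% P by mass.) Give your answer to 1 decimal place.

985.3 g P₂O₅

P₂O₅ = 429.97 / 0.4364 = 985.266 g.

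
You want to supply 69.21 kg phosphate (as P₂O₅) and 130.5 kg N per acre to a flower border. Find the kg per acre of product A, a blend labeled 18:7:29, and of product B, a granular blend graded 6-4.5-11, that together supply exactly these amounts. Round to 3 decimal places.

441.000 kg product A, 852.000 kg product B

Let a = kg of product A, b = kg of product B (per acre).
P₂O₅: 0.07·a + 0.045·b = 69.21
N: 0.18·a + 0.06·b = 130.5
Solving simultaneously: a = 441, b = 852.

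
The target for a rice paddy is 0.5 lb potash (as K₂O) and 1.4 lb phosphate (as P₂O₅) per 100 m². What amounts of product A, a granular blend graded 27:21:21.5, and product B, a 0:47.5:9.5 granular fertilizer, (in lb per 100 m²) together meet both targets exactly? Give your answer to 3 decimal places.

Let a = lb of product A, b = lb of product B (per 100 m²).
K₂O: 0.215·a + 0.095·b = 0.5
P₂O₅: 0.21·a + 0.475·b = 1.4
Solving simultaneously: a = 1.27168, b = 2.38515.

1.272 lb product A, 2.385 lb product B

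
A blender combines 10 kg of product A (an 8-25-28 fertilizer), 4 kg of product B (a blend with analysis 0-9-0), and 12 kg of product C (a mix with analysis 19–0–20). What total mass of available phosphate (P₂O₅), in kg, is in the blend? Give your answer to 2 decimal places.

P₂O₅ mass = 25%×10 + 9%×4 + 0%×12 = 2.86 kg.

2.86 kg P₂O₅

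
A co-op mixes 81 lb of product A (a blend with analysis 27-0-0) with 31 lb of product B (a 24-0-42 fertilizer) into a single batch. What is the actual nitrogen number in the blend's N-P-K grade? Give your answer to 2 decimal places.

Total mass = 81 + 31 = 112 lb.
N mass = 27%×81 + 24%×31 = 29.31 lb.
% N = 29.31 / 112 = 26.1696%.

26.17% N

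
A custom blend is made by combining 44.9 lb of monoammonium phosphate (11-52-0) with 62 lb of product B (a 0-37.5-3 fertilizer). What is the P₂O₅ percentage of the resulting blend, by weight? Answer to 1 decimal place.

43.6% P₂O₅

Total mass = 44.9 + 62 = 106.9 lb.
P₂O₅ mass = 52%×44.9 + 37.5%×62 = 46.598 lb.
% P₂O₅ = 46.598 / 106.9 = 43.5903%.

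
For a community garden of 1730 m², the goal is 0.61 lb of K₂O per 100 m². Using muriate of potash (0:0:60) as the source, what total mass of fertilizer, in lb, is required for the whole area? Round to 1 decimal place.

Product per 100 m² = 0.61 / 60% = 1.01667 lb.
Total product = 1.01667 × 1730 / 100 = 17.5883 lb.

17.6 lb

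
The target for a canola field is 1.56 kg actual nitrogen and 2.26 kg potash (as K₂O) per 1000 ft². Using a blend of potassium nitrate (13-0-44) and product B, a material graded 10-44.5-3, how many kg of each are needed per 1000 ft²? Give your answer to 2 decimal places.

4.47 kg potassium nitrate, 9.79 kg product B

Per-1000 ft² balance (a = potassium nitrate, b = product B):
N: 0.13·a + 0.1·b = 1.56
K₂O: 0.44·a + 0.03·b = 2.26
Eliminate a: (row1) − 0.13/0.44·(row2) → 0.0911364·b = 0.892273, so b = 9.79052.
Back-substitute: a = (1.56 − 0.1·9.79052) / 0.13 = 4.46883.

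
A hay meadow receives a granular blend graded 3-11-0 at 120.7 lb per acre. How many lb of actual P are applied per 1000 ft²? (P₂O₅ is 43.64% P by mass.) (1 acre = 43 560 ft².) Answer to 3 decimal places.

P₂O₅ per acre = 120.7 × 11% = 13.277 lb.
Elemental P = 13.277 × 0.4364 = 5.79408 lb per acre.
Convert to per 1000 ft²: 5.79408 × 0.0229568 = 0.133014 lb.

0.133 lb P per thousand sq ft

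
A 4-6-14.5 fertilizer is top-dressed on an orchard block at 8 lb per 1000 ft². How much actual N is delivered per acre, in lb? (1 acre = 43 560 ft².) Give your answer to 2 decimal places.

13.94 lb N per acre

nitrogen per 1000 ft² = 8 × 4% = 0.32 lb.
Convert to per acre: 0.32 × 43.56 = 13.9392 lb.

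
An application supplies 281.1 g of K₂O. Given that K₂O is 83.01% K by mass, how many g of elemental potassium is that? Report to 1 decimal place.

233.3 g K

K = 281.1 × 0.8301 = 233.341 g.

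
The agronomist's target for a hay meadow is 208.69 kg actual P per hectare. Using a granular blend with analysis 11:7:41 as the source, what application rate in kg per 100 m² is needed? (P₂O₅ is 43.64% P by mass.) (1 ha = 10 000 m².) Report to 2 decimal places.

68.32 kg of product per hundred sq m

As P₂O₅: 208.69 / 0.4364 = 478.208 kg per hectare.
Product per hectare = 478.208 / 7% = 6831.54 kg.
Convert to per 100 m²: 6831.54 × 0.01 = 68.3154 kg.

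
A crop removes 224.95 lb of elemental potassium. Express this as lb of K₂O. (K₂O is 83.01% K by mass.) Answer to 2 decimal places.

270.99 lb K₂O

K₂O = 224.95 / 0.8301 = 270.991 lb.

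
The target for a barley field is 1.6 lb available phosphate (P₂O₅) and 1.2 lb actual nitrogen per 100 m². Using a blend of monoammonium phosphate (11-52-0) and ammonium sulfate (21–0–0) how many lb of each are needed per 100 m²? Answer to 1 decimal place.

With a, b = lb per 100 m² of monoammonium phosphate and ammonium sulfate:
P₂O₅: 0.52·a + 0·b = 1.6
N: 0.11·a + 0.21·b = 1.2
Eliminate b: (row1) − 0/0.21·(row2) → 0.52·a = 1.6, so a = 3.07692.
Then b = (1.2 − 0.11·3.07692) / 0.21 = 4.10256.

3.1 lb monoammonium phosphate, 4.1 lb ammonium sulfate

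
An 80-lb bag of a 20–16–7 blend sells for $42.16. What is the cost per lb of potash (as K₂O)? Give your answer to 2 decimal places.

$7.53 per lb K₂O

K₂O in bag = 80 × 7% = 5.6 lb.
Cost per lb K₂O = $42.16 / 5.6 = $7.5286.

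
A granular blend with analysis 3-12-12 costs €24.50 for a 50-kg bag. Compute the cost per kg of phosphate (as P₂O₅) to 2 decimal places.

P₂O₅ in bag = 50 × 12% = 6 kg.
Cost per kg P₂O₅ = €24.50 / 6 = €4.0833.

€4.08 per kg P₂O₅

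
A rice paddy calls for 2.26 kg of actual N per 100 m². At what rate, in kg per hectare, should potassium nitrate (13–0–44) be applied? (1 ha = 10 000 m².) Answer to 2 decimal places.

1738.46 kg of product per hectare

Product per 100 m² = 2.26 / 13% = 17.3846 kg.
Convert to per hectare: 17.3846 × 100 = 1738.462 kg.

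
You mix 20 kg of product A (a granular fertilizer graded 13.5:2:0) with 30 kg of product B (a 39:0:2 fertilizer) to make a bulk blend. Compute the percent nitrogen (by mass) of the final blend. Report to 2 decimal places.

28.80% N

Total mass = 20 + 30 = 50 kg.
N mass = 13.5%×20 + 39%×30 = 14.4 kg.
% N = 14.4 / 50 = 28.8%.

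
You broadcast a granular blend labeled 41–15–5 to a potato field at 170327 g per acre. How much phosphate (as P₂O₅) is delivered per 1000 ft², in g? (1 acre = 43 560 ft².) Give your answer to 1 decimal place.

586.5 g P₂O₅ per thousand sq ft

P₂O₅ per acre = 170327 × 15% = 25549 g.
Convert to per 1000 ft²: 25549 × 0.0229568 = 586.525 g.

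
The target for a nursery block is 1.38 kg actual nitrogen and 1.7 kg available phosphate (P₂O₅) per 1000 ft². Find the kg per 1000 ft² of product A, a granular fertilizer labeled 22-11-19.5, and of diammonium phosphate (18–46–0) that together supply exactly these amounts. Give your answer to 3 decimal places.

4.039 kg product A, 2.730 kg diammonium phosphate

With a, b = kg per 1000 ft² of product A and diammonium phosphate:
N: 0.22·a + 0.18·b = 1.38
P₂O₅: 0.11·a + 0.46·b = 1.7
From row1: a = (1.38 − 0.18·b) / 0.22.
Into row2: 0.11·(1.38 − 0.18·b)/0.22 + 0.46·b = 1.7 → b = 2.72973, a = 4.03931.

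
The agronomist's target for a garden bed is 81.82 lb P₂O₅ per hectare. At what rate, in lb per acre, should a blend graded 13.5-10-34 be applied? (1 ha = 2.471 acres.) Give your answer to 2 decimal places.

331.12 lb of product per acre

Product per hectare = 81.82 / 10% = 818.2 lb.
Convert to per acre: 818.2 × 0.404694 = 331.121 lb.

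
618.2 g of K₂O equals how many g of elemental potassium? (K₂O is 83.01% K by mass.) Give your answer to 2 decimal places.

K = 618.2 × 0.8301 = 513.168 g.

513.17 g K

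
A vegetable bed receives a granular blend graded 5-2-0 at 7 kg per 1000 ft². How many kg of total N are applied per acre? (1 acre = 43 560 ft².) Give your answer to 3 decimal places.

nitrogen per 1000 ft² = 7 × 5% = 0.35 kg.
Convert to per acre: 0.35 × 43.56 = 15.246 kg.

15.246 kg N per acre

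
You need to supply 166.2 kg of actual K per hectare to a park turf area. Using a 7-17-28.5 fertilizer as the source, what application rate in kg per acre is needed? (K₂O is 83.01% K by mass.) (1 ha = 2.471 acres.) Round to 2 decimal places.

284.30 kg of product per acre

As K₂O: 166.2 / 0.8301 = 200.217 kg per hectare.
Product per hectare = 200.217 / 28.5% = 702.515 kg.
Convert to per acre: 702.515 × 0.404694 = 284.304 kg.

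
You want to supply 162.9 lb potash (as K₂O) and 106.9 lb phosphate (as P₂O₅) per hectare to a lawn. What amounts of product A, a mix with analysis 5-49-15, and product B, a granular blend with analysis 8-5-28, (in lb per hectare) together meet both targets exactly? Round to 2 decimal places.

167.98 lb product A, 491.80 lb product B

With a, b = lb per hectare of product A and product B:
K₂O: 0.15·a + 0.28·b = 162.9
P₂O₅: 0.49·a + 0.05·b = 106.9
Eliminate b: (row1) − 0.28/0.05·(row2) → -2.594·a = -435.74, so a = 167.97995.
Then b = (106.9 − 0.49·167.97995) / 0.05 = 491.796.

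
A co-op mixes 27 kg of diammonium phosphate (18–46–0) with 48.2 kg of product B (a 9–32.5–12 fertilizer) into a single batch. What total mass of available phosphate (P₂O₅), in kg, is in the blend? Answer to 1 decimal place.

28.1 kg P₂O₅

P₂O₅ mass = 46%×27 + 32.5%×48.2 = 28.085 kg.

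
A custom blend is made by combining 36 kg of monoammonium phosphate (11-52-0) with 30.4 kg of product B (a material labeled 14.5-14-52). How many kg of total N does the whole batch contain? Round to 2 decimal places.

8.37 kg N

N mass = 11%×36 + 14.5%×30.4 = 8.368 kg.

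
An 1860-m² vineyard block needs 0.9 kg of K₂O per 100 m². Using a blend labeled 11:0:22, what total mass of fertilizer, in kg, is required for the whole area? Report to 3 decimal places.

76.091 kg

Product per 100 m² = 0.9 / 22% = 4.09091 kg.
Total product = 4.09091 × 1860 / 100 = 76.0909 kg.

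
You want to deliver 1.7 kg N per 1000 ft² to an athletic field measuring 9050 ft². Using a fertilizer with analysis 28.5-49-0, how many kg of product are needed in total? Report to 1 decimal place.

Product per 1000 ft² = 1.7 / 28.5% = 5.96491 kg.
Total product = 5.96491 × 9050 / 1000 = 53.9825 kg.

54.0 kg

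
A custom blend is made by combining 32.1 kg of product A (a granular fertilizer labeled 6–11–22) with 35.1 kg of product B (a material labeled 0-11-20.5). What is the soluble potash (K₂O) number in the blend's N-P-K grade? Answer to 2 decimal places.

21.22% K₂O

Total mass = 32.1 + 35.1 = 67.2 kg.
K₂O mass = 22%×32.1 + 20.5%×35.1 = 14.2575 kg.
% K₂O = 14.2575 / 67.2 = 21.2165%.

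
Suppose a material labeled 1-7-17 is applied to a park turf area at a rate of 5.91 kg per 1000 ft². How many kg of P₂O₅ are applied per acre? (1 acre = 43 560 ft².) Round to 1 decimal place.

18.0 kg P₂O₅ per acre

P₂O₅ per 1000 ft² = 5.91 × 7% = 0.4137 kg.
Convert to per acre: 0.4137 × 43.56 = 18.0208 kg.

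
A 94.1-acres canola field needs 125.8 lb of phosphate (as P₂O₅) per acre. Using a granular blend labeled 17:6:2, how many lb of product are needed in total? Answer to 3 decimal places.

Product per acre = 125.8 / 6% = 2096.67 lb.
Total product = 2096.67 × 94.1 = 197296.3333 lb.

197296.333 lb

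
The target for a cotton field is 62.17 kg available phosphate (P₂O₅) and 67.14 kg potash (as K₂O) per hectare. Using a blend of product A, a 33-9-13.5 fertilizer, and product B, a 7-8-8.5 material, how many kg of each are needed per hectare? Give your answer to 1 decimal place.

27.5 kg product A, 746.1 kg product B

Let a = kg of product A, b = kg of product B (per hectare).
P₂O₅: 0.09·a + 0.08·b = 62.17
K₂O: 0.135·a + 0.085·b = 67.14
Eliminate a: (row1) − 0.09/0.135·(row2) → 0.0233333·b = 17.41, so b = 746.143.
Back-substitute: a = (62.17 − 0.08·746.143) / 0.09 = 27.5397.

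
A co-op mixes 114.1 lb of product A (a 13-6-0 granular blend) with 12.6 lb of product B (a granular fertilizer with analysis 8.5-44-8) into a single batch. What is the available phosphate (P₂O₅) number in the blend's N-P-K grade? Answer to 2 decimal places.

Total mass = 114.1 + 12.6 = 126.7 lb.
P₂O₅ mass = 6%×114.1 + 44%×12.6 = 12.39 lb.
% P₂O₅ = 12.39 / 126.7 = 9.77901%.

9.78% P₂O₅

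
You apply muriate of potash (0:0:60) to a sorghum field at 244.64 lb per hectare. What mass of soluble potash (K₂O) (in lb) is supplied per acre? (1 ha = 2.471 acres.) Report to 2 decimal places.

59.40 lb K₂O per acre

K₂O per hectare = 244.64 × 60% = 146.784 lb.
Convert to per acre: 146.784 × 0.404694 = 59.4027 lb.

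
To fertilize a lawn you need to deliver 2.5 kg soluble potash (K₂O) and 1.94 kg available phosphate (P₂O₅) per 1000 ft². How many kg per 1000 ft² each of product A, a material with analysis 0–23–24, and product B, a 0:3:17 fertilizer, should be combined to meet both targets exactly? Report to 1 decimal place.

8.0 kg product A, 3.4 kg product B

Let a = kg of product A, b = kg of product B (per 1000 ft²).
K₂O: 0.24·a + 0.17·b = 2.5
P₂O₅: 0.23·a + 0.03·b = 1.94
Solving simultaneously: a = 7.98746, b = 3.42947.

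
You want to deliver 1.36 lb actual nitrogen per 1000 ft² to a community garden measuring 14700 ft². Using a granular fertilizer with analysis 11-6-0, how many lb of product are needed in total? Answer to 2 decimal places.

Product per 1000 ft² = 1.36 / 11% = 12.3636 lb.
Total product = 12.3636 × 14700 / 1000 = 181.745 lb.

181.75 lb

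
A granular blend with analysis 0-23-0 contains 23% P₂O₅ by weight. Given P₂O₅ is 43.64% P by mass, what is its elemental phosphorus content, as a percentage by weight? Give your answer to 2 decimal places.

%P = 23 × 0.4364 = 10.0372%.

10.04% P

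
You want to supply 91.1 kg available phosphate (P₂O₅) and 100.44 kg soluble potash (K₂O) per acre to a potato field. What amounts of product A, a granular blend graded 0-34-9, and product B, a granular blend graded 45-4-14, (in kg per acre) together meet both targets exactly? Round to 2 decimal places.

Per-acre balance (a = product A, b = product B):
P₂O₅: 0.34·a + 0.04·b = 91.1
K₂O: 0.09·a + 0.14·b = 100.44
From row1: a = (91.1 − 0.04·b) / 0.34.
Into row2: 0.09·(91.1 − 0.04·b)/0.34 + 0.14·b = 100.44 → b = 589.786, a = 198.5545.

198.55 kg product A, 589.79 kg product B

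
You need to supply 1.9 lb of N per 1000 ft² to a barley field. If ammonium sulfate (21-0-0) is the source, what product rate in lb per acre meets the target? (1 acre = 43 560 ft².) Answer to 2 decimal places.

394.11 lb of product per acre

Product per 1000 ft² = 1.9 / 21% = 9.04762 lb.
Convert to per acre: 9.04762 × 43.56 = 394.114 lb.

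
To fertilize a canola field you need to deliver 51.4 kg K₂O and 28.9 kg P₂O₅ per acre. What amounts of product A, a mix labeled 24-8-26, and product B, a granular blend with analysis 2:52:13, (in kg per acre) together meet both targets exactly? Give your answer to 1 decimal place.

With a, b = kg per acre of product A and product B:
K₂O: 0.26·a + 0.13·b = 51.4
P₂O₅: 0.08·a + 0.52·b = 28.9
Eliminate b: (row1) − 0.13/0.52·(row2) → 0.24·a = 44.175, so a = 184.062.
Then b = (28.9 − 0.08·184.062) / 0.52 = 27.2596.

184.1 kg product A, 27.3 kg product B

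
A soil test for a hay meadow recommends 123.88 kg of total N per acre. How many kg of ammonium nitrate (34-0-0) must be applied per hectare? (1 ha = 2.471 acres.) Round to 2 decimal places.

900.32 kg of product per hectare

Product per acre = 123.88 / 34% = 364.353 kg.
Convert to per hectare: 364.353 × 2.471 = 900.316 kg.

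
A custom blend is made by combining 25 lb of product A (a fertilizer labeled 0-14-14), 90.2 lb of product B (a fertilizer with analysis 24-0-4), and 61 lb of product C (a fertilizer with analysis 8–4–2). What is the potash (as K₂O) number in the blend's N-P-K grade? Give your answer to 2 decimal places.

Total mass = 25 + 90.2 + 61 = 176.2 lb.
K₂O mass = 14%×25 + 4%×90.2 + 2%×61 = 8.328 lb.
% K₂O = 8.328 / 176.2 = 4.72645%.

4.73% K₂O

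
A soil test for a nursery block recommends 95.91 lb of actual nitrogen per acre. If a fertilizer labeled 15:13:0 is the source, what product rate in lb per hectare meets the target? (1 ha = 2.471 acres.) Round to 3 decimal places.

1579.957 lb of product per hectare

Product per acre = 95.91 / 15% = 639.4 lb.
Convert to per hectare: 639.4 × 2.471 = 1579.9574 lb.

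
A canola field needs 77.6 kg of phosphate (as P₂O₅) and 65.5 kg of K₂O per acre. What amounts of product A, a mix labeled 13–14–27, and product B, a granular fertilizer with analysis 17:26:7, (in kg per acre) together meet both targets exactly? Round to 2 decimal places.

192.02 kg product A, 195.07 kg product B

Let a = kg of product A, b = kg of product B (per acre).
P₂O₅: 0.14·a + 0.26·b = 77.6
K₂O: 0.27·a + 0.07·b = 65.5
Solving simultaneously: a = 192.0199, b = 195.066.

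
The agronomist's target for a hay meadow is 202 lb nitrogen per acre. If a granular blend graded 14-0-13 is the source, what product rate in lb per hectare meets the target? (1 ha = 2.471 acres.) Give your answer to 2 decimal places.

Product per acre = 202 / 14% = 1442.86 lb.
Convert to per hectare: 1442.86 × 2.471 = 3565.3 lb.

3565.30 lb of product per hectare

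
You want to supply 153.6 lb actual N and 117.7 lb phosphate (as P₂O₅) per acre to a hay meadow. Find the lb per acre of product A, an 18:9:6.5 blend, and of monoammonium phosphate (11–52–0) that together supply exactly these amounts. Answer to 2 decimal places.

799.58 lb product A, 87.96 lb monoammonium phosphate

Let a = lb of product A, b = lb of monoammonium phosphate (per acre).
N: 0.18·a + 0.11·b = 153.6
P₂O₅: 0.09·a + 0.52·b = 117.7
Eliminate b: (row1) − 0.11/0.52·(row2) → 0.160962·a = 128.702, so a = 799.582.
Then b = (117.7 − 0.09·799.582) / 0.52 = 87.957.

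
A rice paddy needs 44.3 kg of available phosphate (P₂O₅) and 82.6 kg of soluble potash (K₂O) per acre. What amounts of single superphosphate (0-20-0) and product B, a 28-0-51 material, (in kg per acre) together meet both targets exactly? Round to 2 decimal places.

Let a = kg of single superphosphate, b = kg of product B (per acre).
P₂O₅: 0.2·a + 0·b = 44.3
K₂O: 0·a + 0.51·b = 82.6
Solving simultaneously: a = 221.5, b = 161.961.

221.50 kg single superphosphate, 161.96 kg product B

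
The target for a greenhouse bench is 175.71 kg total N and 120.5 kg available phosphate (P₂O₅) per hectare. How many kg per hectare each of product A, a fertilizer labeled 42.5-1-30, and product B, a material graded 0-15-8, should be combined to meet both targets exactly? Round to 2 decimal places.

413.44 kg product A, 775.77 kg product B

Per-hectare balance (a = product A, b = product B):
N: 0.425·a + 0·b = 175.71
P₂O₅: 0.01·a + 0.15·b = 120.5
Solving simultaneously: a = 413.435, b = 775.771.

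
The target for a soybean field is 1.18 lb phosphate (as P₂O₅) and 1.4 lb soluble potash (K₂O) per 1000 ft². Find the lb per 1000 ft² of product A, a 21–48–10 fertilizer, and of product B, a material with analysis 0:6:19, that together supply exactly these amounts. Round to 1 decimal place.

Let a = lb of product A, b = lb of product B (per 1000 ft²).
P₂O₅: 0.48·a + 0.06·b = 1.18
K₂O: 0.1·a + 0.19·b = 1.4
Eliminate b: (row1) − 0.06/0.19·(row2) → 0.448421·a = 0.737895, so a = 1.64554.
Then b = (1.4 − 0.1·1.64554) / 0.19 = 6.50235.

1.6 lb product A, 6.5 lb product B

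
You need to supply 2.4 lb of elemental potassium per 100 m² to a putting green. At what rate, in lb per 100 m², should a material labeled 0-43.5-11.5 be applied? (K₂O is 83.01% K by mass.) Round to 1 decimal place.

25.1 lb of product per hundred sq m

As K₂O: 2.4 / 0.8301 = 2.89122 lb per 100 m².
Product per 100 m² = 2.89122 / 11.5% = 25.141 lb.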